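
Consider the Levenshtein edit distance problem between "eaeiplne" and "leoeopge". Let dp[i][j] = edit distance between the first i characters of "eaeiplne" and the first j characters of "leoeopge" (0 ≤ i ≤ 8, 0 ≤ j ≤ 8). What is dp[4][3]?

   ''  l  e  o  e  o  p  g  e
''  0  1  2  3  4  5  6  7  8
 e  1  1  1  2  3  4  5  6  7
 a  2  2  2  2  3  4  5  6  7
 e  3  3  2  3  2  3  4  5  6
 i  4  4  3  3  3  3  4  5  6
 p  5  5  4  4  4  4  3  4  5
 l  6  5  5  5  5  5  4  4  5
 n  7  6  6  6  6  6  5  5  5
 e  8  7  6  7  6  7  6  6  5

3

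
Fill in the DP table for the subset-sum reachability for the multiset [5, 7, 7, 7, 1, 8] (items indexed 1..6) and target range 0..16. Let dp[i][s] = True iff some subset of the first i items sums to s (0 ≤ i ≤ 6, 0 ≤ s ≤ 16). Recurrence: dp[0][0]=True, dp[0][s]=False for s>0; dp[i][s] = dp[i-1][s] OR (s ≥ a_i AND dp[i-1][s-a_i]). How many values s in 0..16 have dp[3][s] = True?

5

i\s   0   1   2   3   4   5   6   7   8   9  10  11  12  13  14  15  16
  0   T   F   F   F   F   F   F   F   F   F   F   F   F   F   F   F   F
  1   T   F   F   F   F   T   F   F   F   F   F   F   F   F   F   F   F
  2   T   F   F   F   F   T   F   T   F   F   F   F   T   F   F   F   F
  3   T   F   F   F   F   T   F   T   F   F   F   F   T   F   T   F   F
  4   T   F   F   F   F   T   F   T   F   F   F   F   T   F   T   F   F
  5   T   T   F   F   F   T   T   T   T   F   F   F   T   T   T   T   F
  6   T   T   F   F   F   T   T   T   T   T   F   F   T   T   T   T   T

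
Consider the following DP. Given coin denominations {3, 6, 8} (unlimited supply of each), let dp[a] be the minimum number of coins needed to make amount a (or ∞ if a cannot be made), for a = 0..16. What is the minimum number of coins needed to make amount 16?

2

 a  0  1  2  3  4  5  6  7  8  9 10 11 12 13 14 15 16
dp  0  -  -  1  -  -  1  -  1  2  -  2  2  -  2  3  2
(- denotes ∞ / unreachable)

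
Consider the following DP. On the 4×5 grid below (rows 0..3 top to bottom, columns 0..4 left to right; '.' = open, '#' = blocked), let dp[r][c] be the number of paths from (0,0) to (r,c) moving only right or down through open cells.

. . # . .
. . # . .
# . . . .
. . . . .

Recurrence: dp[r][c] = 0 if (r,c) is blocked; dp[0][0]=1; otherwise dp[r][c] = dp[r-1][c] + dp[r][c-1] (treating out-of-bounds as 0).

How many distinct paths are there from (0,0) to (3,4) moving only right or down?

r\c   0   1   2   3   4
  0   1   1   0   0   0
  1   1   2   0   0   0
  2   0   2   2   2   2
  3   0   2   4   6   8

8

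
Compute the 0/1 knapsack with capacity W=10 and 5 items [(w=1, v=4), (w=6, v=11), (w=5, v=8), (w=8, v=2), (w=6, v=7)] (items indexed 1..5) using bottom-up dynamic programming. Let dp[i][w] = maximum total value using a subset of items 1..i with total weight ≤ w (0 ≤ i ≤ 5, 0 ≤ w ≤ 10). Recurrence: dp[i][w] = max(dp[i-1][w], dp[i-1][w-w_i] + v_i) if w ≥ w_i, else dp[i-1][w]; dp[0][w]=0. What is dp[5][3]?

i\w   0   1   2   3   4   5   6   7   8   9  10
  0   0   0   0   0   0   0   0   0   0   0   0
  1   0   4   4   4   4   4   4   4   4   4   4
  2   0   4   4   4   4   4  11  15  15  15  15
  3   0   4   4   4   4   8  12  15  15  15  15
  4   0   4   4   4   4   8  12  15  15  15  15
  5   0   4   4   4   4   8  12  15  15  15  15

4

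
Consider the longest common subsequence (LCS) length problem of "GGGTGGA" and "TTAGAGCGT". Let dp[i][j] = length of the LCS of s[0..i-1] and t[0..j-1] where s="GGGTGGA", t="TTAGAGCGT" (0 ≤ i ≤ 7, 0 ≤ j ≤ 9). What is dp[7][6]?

3

   ''  T  T  A  G  A  G  C  G  T
''  0  0  0  0  0  0  0  0  0  0
 G  0  0  0  0  1  1  1  1  1  1
 G  0  0  0  0  1  1  2  2  2  2
 G  0  0  0  0  1  1  2  2  3  3
 T  0  1  1  1  1  1  2  2  3  4
 G  0  1  1  1  2  2  2  2  3  4
 G  0  1  1  1  2  2  3  3  3  4
 A  0  1  1  2  2  3  3  3  3  4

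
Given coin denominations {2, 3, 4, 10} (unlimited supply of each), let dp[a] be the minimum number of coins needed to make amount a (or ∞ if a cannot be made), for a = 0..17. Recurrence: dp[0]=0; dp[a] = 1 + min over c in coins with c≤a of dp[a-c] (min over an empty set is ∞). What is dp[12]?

 a  0  1  2  3  4  5  6  7  8  9 10 11 12 13 14 15 16 17
dp  0  -  1  1  1  2  2  2  2  3  1  3  2  2  2  3  3  3
(- denotes ∞ / unreachable)

2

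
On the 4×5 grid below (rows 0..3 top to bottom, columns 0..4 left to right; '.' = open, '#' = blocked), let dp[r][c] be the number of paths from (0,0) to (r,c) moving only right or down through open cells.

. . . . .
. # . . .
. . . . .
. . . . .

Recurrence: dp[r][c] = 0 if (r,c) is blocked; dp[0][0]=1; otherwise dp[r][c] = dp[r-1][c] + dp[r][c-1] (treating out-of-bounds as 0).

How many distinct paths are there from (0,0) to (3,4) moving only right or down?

r\c   0   1   2   3   4
  0   1   1   1   1   1
  1   1   0   1   2   3
  2   1   1   2   4   7
  3   1   2   4   8  15

15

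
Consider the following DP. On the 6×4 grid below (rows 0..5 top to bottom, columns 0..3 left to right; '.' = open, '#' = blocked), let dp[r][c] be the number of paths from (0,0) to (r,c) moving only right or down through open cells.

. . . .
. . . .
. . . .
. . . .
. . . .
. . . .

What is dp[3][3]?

r\c   0   1   2   3
  0   1   1   1   1
  1   1   2   3   4
  2   1   3   6  10
  3   1   4  10  20
  4   1   5  15  35
  5   1   6  21  56

20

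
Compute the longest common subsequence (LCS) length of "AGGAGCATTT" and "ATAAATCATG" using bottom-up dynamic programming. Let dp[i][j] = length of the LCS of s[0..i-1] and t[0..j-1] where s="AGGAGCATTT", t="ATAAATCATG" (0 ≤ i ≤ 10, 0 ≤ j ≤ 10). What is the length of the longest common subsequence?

5

   ''  A  T  A  A  A  T  C  A  T  G
''  0  0  0  0  0  0  0  0  0  0  0
 A  0  1  1  1  1  1  1  1  1  1  1
 G  0  1  1  1  1  1  1  1  1  1  2
 G  0  1  1  1  1  1  1  1  1  1  2
 A  0  1  1  2  2  2  2  2  2  2  2
 G  0  1  1  2  2  2  2  2  2  2  3
 C  0  1  1  2  2  2  2  3  3  3  3
 A  0  1  1  2  3  3  3  3  4  4  4
 T  0  1  2  2  3  3  4  4  4  5  5
 T  0  1  2  2  3  3  4  4  4  5  5
 T  0  1  2  2  3  3  4  4  4  5  5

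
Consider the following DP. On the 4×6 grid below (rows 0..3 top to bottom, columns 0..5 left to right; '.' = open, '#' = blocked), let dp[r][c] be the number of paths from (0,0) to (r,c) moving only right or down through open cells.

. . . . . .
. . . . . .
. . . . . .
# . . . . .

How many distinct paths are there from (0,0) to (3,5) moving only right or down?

r\c   0   1   2   3   4   5
  0   1   1   1   1   1   1
  1   1   2   3   4   5   6
  2   1   3   6  10  15  21
  3   0   3   9  19  34  55

55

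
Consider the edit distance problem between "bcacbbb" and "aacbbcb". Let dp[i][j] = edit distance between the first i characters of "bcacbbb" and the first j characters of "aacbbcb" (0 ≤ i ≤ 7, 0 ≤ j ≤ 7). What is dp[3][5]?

4

   ''  a  a  c  b  b  c  b
''  0  1  2  3  4  5  6  7
 b  1  1  2  3  3  4  5  6
 c  2  2  2  2  3  4  4  5
 a  3  2  2  3  3  4  5  5
 c  4  3  3  2  3  4  4  5
 b  5  4  4  3  2  3  4  4
 b  6  5  5  4  3  2  3  4
 b  7  6  6  5  4  3  3  3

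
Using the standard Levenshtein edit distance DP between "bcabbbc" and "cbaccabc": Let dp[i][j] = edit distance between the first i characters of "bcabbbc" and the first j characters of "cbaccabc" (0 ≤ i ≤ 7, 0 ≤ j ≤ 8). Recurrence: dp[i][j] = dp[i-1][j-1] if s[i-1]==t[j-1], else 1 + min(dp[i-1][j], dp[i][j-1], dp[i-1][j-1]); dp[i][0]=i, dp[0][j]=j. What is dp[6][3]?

4

   ''  c  b  a  c  c  a  b  c
''  0  1  2  3  4  5  6  7  8
 b  1  1  1  2  3  4  5  6  7
 c  2  1  2  2  2  3  4  5  6
 a  3  2  2  2  3  3  3  4  5
 b  4  3  2  3  3  4  4  3  4
 b  5  4  3  3  4  4  5  4  4
 b  6  5  4  4  4  5  5  5  5
 c  7  6  5  5  4  4  5  6  5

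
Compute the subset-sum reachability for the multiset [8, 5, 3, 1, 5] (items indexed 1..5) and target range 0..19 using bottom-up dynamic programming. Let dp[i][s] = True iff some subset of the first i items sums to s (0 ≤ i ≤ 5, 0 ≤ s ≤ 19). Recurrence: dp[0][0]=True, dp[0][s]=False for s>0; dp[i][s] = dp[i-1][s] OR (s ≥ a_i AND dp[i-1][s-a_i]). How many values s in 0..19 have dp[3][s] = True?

i\s   0   1   2   3   4   5   6   7   8   9  10  11  12  13  14  15  16  17  18  19
  0   T   F   F   F   F   F   F   F   F   F   F   F   F   F   F   F   F   F   F   F
  1   T   F   F   F   F   F   F   F   T   F   F   F   F   F   F   F   F   F   F   F
  2   T   F   F   F   F   T   F   F   T   F   F   F   F   T   F   F   F   F   F   F
  3   T   F   F   T   F   T   F   F   T   F   F   T   F   T   F   F   T   F   F   F
  4   T   T   F   T   T   T   T   F   T   T   F   T   T   T   T   F   T   T   F   F
  5   T   T   F   T   T   T   T   F   T   T   T   T   T   T   T   F   T   T   T   T

7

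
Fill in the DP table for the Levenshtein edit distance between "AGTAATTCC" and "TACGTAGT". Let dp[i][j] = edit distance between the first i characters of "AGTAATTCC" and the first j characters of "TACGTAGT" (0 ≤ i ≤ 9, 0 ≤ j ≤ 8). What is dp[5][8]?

   ''  T  A  C  G  T  A  G  T
''  0  1  2  3  4  5  6  7  8
 A  1  1  1  2  3  4  5  6  7
 G  2  2  2  2  2  3  4  5  6
 T  3  2  3  3  3  2  3  4  5
 A  4  3  2  3  4  3  2  3  4
 A  5  4  3  3  4  4  3  3  4
 T  6  5  4  4  4  4  4  4  3
 T  7  6  5  5  5  4  5  5  4
 C  8  7  6  5  6  5  5  6  5
 C  9  8  7  6  6  6  6  6  6

4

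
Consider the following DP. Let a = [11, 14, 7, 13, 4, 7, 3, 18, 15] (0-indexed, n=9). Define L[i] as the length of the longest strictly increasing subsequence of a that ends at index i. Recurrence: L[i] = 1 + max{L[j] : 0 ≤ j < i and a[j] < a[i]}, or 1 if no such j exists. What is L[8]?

3

   i    0    1    2    3    4    5    6    7    8
a[i]   11   14    7   13    4    7    3   18   15
L[i]    1    2    1    2    1    2    1    3    3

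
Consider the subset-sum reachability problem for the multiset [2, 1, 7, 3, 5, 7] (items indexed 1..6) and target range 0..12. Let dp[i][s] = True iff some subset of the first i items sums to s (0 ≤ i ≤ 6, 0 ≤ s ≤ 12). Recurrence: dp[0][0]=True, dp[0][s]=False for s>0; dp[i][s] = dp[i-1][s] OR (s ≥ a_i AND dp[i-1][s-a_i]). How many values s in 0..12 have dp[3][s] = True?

i\s   0   1   2   3   4   5   6   7   8   9  10  11  12
  0   T   F   F   F   F   F   F   F   F   F   F   F   F
  1   T   F   T   F   F   F   F   F   F   F   F   F   F
  2   T   T   T   T   F   F   F   F   F   F   F   F   F
  3   T   T   T   T   F   F   F   T   T   T   T   F   F
  4   T   T   T   T   T   T   T   T   T   T   T   T   T
  5   T   T   T   T   T   T   T   T   T   T   T   T   T
  6   T   T   T   T   T   T   T   T   T   T   T   T   T

8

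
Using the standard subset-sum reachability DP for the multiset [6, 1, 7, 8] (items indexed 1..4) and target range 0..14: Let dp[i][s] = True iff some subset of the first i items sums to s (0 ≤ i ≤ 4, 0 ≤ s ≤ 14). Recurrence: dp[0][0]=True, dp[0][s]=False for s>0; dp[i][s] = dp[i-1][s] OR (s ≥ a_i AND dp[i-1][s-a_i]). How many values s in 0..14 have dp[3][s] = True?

7

i\s   0   1   2   3   4   5   6   7   8   9  10  11  12  13  14
  0   T   F   F   F   F   F   F   F   F   F   F   F   F   F   F
  1   T   F   F   F   F   F   T   F   F   F   F   F   F   F   F
  2   T   T   F   F   F   F   T   T   F   F   F   F   F   F   F
  3   T   T   F   F   F   F   T   T   T   F   F   F   F   T   T
  4   T   T   F   F   F   F   T   T   T   T   F   F   F   T   T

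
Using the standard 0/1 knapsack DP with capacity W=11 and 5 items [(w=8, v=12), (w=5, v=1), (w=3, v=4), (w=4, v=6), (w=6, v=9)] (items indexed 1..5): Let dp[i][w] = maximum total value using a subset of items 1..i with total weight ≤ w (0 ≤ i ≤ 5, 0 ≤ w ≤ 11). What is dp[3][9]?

i\w   0   1   2   3   4   5   6   7   8   9  10  11
  0   0   0   0   0   0   0   0   0   0   0   0   0
  1   0   0   0   0   0   0   0   0  12  12  12  12
  2   0   0   0   0   0   1   1   1  12  12  12  12
  3   0   0   0   4   4   4   4   4  12  12  12  16
  4   0   0   0   4   6   6   6  10  12  12  12  16
  5   0   0   0   4   6   6   9  10  12  13  15  16

12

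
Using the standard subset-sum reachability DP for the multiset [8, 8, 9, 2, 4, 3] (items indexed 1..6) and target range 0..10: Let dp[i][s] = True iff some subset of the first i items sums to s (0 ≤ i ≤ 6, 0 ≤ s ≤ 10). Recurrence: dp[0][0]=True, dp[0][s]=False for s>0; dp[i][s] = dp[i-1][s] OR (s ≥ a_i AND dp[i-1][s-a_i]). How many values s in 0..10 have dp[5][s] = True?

7

i\s   0   1   2   3   4   5   6   7   8   9  10
  0   T   F   F   F   F   F   F   F   F   F   F
  1   T   F   F   F   F   F   F   F   T   F   F
  2   T   F   F   F   F   F   F   F   T   F   F
  3   T   F   F   F   F   F   F   F   T   T   F
  4   T   F   T   F   F   F   F   F   T   T   T
  5   T   F   T   F   T   F   T   F   T   T   T
  6   T   F   T   T   T   T   T   T   T   T   T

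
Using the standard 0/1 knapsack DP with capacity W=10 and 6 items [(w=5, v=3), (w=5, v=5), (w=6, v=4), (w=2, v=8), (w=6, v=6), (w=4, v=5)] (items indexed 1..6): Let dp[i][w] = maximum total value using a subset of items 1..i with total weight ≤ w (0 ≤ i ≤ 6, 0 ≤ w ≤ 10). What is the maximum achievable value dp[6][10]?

14

i\w   0   1   2   3   4   5   6   7   8   9  10
  0   0   0   0   0   0   0   0   0   0   0   0
  1   0   0   0   0   0   3   3   3   3   3   3
  2   0   0   0   0   0   5   5   5   5   5   8
  3   0   0   0   0   0   5   5   5   5   5   8
  4   0   0   8   8   8   8   8  13  13  13  13
  5   0   0   8   8   8   8   8  13  14  14  14
  6   0   0   8   8   8   8  13  13  14  14  14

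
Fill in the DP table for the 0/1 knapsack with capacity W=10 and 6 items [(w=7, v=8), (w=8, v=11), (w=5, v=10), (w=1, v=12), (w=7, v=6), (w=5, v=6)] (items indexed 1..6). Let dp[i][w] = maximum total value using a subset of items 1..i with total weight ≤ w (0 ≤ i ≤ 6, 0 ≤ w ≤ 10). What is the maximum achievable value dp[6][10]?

23

i\w   0   1   2   3   4   5   6   7   8   9  10
  0   0   0   0   0   0   0   0   0   0   0   0
  1   0   0   0   0   0   0   0   8   8   8   8
  2   0   0   0   0   0   0   0   8  11  11  11
  3   0   0   0   0   0  10  10  10  11  11  11
  4   0  12  12  12  12  12  22  22  22  23  23
  5   0  12  12  12  12  12  22  22  22  23  23
  6   0  12  12  12  12  12  22  22  22  23  23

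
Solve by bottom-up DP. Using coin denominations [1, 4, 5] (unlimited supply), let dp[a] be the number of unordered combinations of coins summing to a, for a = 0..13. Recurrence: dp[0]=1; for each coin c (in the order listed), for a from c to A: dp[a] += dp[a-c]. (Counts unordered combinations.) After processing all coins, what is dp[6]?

after  coin     0     1     2     3     4     5     6     7     8     9    10    11    12    13
          1     1     1     1     1     1     1     1     1     1     1     1     1     1     1
          4     1     1     1     1     2     2     2     2     3     3     3     3     4     4
          5     1     1     1     1     2     3     3     3     4     5     6     6     7     8

3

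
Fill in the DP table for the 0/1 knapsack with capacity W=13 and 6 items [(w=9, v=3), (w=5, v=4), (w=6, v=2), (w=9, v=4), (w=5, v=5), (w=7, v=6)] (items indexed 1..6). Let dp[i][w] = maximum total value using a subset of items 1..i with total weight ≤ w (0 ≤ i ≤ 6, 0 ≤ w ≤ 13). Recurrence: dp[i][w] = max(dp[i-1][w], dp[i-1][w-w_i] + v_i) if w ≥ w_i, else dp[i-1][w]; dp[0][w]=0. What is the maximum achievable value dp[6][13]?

11

i\w   0   1   2   3   4   5   6   7   8   9  10  11  12  13
  0   0   0   0   0   0   0   0   0   0   0   0   0   0   0
  1   0   0   0   0   0   0   0   0   0   3   3   3   3   3
  2   0   0   0   0   0   4   4   4   4   4   4   4   4   4
  3   0   0   0   0   0   4   4   4   4   4   4   6   6   6
  4   0   0   0   0   0   4   4   4   4   4   4   6   6   6
  5   0   0   0   0   0   5   5   5   5   5   9   9   9   9
  6   0   0   0   0   0   5   5   6   6   6   9   9  11  11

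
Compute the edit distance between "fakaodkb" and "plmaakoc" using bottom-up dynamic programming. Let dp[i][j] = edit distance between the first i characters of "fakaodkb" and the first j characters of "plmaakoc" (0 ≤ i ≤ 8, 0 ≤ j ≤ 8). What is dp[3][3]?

3

   ''  p  l  m  a  a  k  o  c
''  0  1  2  3  4  5  6  7  8
 f  1  1  2  3  4  5  6  7  8
 a  2  2  2  3  3  4  5  6  7
 k  3  3  3  3  4  4  4  5  6
 a  4  4  4  4  3  4  5  5  6
 o  5  5  5  5  4  4  5  5  6
 d  6  6  6  6  5  5  5  6  6
 k  7  7  7  7  6  6  5  6  7
 b  8  8  8  8  7  7  6  6  7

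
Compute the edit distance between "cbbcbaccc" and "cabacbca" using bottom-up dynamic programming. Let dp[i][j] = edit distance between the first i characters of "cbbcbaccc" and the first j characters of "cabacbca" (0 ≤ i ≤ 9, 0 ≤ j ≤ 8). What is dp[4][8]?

   ''  c  a  b  a  c  b  c  a
''  0  1  2  3  4  5  6  7  8
 c  1  0  1  2  3  4  5  6  7
 b  2  1  1  1  2  3  4  5  6
 b  3  2  2  1  2  3  3  4  5
 c  4  3  3  2  2  2  3  3  4
 b  5  4  4  3  3  3  2  3  4
 a  6  5  4  4  3  4  3  3  3
 c  7  6  5  5  4  3  4  3  4
 c  8  7  6  6  5  4  4  4  4
 c  9  8  7  7  6  5  5  4  5

4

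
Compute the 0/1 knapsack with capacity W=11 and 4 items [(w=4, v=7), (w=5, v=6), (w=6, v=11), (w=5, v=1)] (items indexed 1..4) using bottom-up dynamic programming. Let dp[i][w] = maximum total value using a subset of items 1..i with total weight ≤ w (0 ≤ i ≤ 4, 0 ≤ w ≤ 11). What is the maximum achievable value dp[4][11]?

18

i\w   0   1   2   3   4   5   6   7   8   9  10  11
  0   0   0   0   0   0   0   0   0   0   0   0   0
  1   0   0   0   0   7   7   7   7   7   7   7   7
  2   0   0   0   0   7   7   7   7   7  13  13  13
  3   0   0   0   0   7   7  11  11  11  13  18  18
  4   0   0   0   0   7   7  11  11  11  13  18  18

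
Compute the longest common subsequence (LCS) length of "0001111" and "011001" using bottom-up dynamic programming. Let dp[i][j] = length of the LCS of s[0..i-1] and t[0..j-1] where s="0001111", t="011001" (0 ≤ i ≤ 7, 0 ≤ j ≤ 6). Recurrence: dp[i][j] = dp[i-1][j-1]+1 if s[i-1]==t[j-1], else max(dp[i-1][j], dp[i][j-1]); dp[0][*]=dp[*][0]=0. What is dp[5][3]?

   ''  0  1  1  0  0  1
''  0  0  0  0  0  0  0
 0  0  1  1  1  1  1  1
 0  0  1  1  1  2  2  2
 0  0  1  1  1  2  3  3
 1  0  1  2  2  2  3  4
 1  0  1  2  3  3  3  4
 1  0  1  2  3  3  3  4
 1  0  1  2  3  3  3  4

3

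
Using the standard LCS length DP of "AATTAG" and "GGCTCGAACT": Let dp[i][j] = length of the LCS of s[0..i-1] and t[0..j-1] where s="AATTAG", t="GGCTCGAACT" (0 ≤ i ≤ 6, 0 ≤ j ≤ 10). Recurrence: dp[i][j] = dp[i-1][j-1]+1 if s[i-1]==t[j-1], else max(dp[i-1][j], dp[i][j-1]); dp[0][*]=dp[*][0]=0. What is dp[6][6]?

   ''  G  G  C  T  C  G  A  A  C  T
''  0  0  0  0  0  0  0  0  0  0  0
 A  0  0  0  0  0  0  0  1  1  1  1
 A  0  0  0  0  0  0  0  1  2  2  2
 T  0  0  0  0  1  1  1  1  2  2  3
 T  0  0  0  0  1  1  1  1  2  2  3
 A  0  0  0  0  1  1  1  2  2  2  3
 G  0  1  1  1  1  1  2  2  2  2  3

2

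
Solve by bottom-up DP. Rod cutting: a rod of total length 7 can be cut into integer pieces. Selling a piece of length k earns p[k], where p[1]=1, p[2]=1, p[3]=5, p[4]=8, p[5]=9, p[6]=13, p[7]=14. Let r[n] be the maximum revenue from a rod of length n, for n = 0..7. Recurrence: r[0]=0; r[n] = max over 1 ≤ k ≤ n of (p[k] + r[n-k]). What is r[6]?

   n    0    1    2    3    4    5    6    7
r[n]    0    1    2    5    8    9   13   14

13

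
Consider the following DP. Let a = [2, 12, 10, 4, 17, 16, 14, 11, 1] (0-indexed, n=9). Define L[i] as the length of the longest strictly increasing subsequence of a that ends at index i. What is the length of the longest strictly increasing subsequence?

   i    0    1    2    3    4    5    6    7    8
a[i]    2   12   10    4   17   16   14   11    1
L[i]    1    2    2    2    3    3    3    3    1

3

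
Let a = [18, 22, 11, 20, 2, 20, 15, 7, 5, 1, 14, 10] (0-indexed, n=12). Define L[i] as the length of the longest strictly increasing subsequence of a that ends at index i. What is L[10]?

   i    0    1    2    3    4    5    6    7    8    9   10   11
a[i]   18   22   11   20    2   20   15    7    5    1   14   10
L[i]    1    2    1    2    1    2    2    2    2    1    3    3

3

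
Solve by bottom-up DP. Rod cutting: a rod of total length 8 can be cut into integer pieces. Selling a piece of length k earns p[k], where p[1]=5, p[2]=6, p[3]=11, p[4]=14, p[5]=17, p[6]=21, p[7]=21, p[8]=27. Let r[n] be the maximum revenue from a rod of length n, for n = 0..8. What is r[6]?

30

   n    0    1    2    3    4    5    6    7    8
r[n]    0    5   10   15   20   25   30   35   40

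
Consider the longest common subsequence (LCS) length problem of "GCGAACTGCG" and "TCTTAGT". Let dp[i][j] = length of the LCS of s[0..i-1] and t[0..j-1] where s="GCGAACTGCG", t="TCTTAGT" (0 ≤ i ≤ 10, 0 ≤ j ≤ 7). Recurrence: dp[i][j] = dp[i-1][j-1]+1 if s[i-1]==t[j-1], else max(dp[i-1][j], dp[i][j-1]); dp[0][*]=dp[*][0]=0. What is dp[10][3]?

   ''  T  C  T  T  A  G  T
''  0  0  0  0  0  0  0  0
 G  0  0  0  0  0  0  1  1
 C  0  0  1  1  1  1  1  1
 G  0  0  1  1  1  1  2  2
 A  0  0  1  1  1  2  2  2
 A  0  0  1  1  1  2  2  2
 C  0  0  1  1  1  2  2  2
 T  0  1  1  2  2  2  2  3
 G  0  1  1  2  2  2  3  3
 C  0  1  2  2  2  2  3  3
 G  0  1  2  2  2  2  3  3

2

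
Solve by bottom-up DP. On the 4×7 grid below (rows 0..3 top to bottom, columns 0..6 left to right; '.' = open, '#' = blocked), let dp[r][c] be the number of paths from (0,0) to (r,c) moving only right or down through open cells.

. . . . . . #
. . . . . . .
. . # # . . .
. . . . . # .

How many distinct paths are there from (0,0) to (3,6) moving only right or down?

17

r\c   0   1   2   3   4   5   6
  0   1   1   1   1   1   1   0
  1   1   2   3   4   5   6   6
  2   1   3   0   0   5  11  17
  3   1   4   4   4   9   0  17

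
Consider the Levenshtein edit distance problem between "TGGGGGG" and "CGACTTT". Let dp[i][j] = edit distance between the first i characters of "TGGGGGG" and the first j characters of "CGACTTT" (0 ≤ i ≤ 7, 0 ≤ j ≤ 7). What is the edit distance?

   ''  C  G  A  C  T  T  T
''  0  1  2  3  4  5  6  7
 T  1  1  2  3  4  4  5  6
 G  2  2  1  2  3  4  5  6
 G  3  3  2  2  3  4  5  6
 G  4  4  3  3  3  4  5  6
 G  5  5  4  4  4  4  5  6
 G  6  6  5  5  5  5  5  6
 G  7  7  6  6  6  6  6  6

6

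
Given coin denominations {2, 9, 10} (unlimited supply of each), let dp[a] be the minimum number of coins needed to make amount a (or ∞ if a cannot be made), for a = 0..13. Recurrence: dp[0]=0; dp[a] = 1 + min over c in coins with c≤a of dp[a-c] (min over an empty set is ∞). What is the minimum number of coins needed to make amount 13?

3

 a  0  1  2  3  4  5  6  7  8  9 10 11 12 13
dp  0  -  1  -  2  -  3  -  4  1  1  2  2  3
(- denotes ∞ / unreachable)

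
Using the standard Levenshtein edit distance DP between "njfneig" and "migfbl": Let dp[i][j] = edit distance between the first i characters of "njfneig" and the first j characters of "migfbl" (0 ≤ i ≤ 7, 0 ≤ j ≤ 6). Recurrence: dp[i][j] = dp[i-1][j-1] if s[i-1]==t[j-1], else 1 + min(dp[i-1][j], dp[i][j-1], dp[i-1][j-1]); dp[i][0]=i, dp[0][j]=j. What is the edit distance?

   ''  m  i  g  f  b  l
''  0  1  2  3  4  5  6
 n  1  1  2  3  4  5  6
 j  2  2  2  3  4  5  6
 f  3  3  3  3  3  4  5
 n  4  4  4  4  4  4  5
 e  5  5  5  5  5  5  5
 i  6  6  5  6  6  6  6
 g  7  7  6  5  6  7  7

7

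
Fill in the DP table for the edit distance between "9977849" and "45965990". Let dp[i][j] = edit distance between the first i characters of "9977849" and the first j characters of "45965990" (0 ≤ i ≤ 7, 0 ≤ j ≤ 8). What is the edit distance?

   ''  4  5  9  6  5  9  9  0
''  0  1  2  3  4  5  6  7  8
 9  1  1  2  2  3  4  5  6  7
 9  2  2  2  2  3  4  4  5  6
 7  3  3  3  3  3  4  5  5  6
 7  4  4  4  4  4  4  5  6  6
 8  5  5  5  5  5  5  5  6  7
 4  6  5  6  6  6  6  6  6  7
 9  7  6  6  6  7  7  6  6  7

7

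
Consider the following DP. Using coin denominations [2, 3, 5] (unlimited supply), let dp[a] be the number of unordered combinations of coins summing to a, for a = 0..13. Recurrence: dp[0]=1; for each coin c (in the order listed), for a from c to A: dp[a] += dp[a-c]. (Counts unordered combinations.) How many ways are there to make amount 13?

after  coin     0     1     2     3     4     5     6     7     8     9    10    11    12    13
          2     1     0     1     0     1     0     1     0     1     0     1     0     1     0
          3     1     0     1     1     1     1     2     1     2     2     2     2     3     2
          5     1     0     1     1     1     2     2     2     3     3     4     4     5     5

5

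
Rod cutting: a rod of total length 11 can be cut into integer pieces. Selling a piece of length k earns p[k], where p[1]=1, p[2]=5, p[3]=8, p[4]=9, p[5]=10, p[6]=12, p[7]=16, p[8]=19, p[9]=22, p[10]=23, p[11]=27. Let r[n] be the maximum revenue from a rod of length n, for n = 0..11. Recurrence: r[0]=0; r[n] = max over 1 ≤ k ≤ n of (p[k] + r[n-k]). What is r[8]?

21

   n    0    1    2    3    4    5    6    7    8    9   10   11
r[n]    0    1    5    8   10   13   16   18   21   24   26   29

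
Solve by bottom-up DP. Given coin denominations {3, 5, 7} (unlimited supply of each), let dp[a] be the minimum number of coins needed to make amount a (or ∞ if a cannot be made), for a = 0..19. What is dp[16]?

4

 a  0  1  2  3  4  5  6  7  8  9 10 11 12 13 14 15 16 17 18 19
dp  0  -  -  1  -  1  2  1  2  3  2  3  2  3  2  3  4  3  4  3
(- denotes ∞ / unreachable)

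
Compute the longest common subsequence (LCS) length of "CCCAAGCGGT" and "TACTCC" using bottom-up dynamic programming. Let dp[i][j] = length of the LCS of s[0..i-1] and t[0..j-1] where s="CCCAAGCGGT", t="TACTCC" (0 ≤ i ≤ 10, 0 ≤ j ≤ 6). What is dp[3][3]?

1

   ''  T  A  C  T  C  C
''  0  0  0  0  0  0  0
 C  0  0  0  1  1  1  1
 C  0  0  0  1  1  2  2
 C  0  0  0  1  1  2  3
 A  0  0  1  1  1  2  3
 A  0  0  1  1  1  2  3
 G  0  0  1  1  1  2  3
 C  0  0  1  2  2  2  3
 G  0  0  1  2  2  2  3
 G  0  0  1  2  2  2  3
 T  0  1  1  2  3  3  3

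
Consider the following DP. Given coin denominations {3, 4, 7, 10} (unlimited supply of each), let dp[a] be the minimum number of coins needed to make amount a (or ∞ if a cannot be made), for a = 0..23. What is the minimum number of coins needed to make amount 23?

 a  0  1  2  3  4  5  6  7  8  9 10 11 12 13 14 15 16 17 18 19 20 21 22 23
dp  0  -  -  1  1  -  2  1  2  3  1  2  3  2  2  3  3  2  3  4  2  3  4  3
(- denotes ∞ / unreachable)

3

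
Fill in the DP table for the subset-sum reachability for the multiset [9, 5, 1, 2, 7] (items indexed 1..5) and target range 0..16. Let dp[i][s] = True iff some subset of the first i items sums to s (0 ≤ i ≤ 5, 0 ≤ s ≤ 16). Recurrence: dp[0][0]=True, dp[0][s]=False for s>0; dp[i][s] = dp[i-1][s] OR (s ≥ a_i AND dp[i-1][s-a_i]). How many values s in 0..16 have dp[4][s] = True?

15

i\s   0   1   2   3   4   5   6   7   8   9  10  11  12  13  14  15  16
  0   T   F   F   F   F   F   F   F   F   F   F   F   F   F   F   F   F
  1   T   F   F   F   F   F   F   F   F   T   F   F   F   F   F   F   F
  2   T   F   F   F   F   T   F   F   F   T   F   F   F   F   T   F   F
  3   T   T   F   F   F   T   T   F   F   T   T   F   F   F   T   T   F
  4   T   T   T   T   F   T   T   T   T   T   T   T   T   F   T   T   T
  5   T   T   T   T   F   T   T   T   T   T   T   T   T   T   T   T   T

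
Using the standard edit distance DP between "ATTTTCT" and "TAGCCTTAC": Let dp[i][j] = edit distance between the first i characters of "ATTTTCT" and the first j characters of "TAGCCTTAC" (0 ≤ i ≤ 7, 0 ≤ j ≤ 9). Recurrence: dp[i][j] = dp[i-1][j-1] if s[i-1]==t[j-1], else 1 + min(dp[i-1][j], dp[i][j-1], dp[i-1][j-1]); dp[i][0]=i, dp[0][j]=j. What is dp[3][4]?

3

   ''  T  A  G  C  C  T  T  A  C
''  0  1  2  3  4  5  6  7  8  9
 A  1  1  1  2  3  4  5  6  7  8
 T  2  1  2  2  3  4  4  5  6  7
 T  3  2  2  3  3  4  4  4  5  6
 T  4  3  3  3  4  4  4  4  5  6
 T  5  4  4  4  4  5  4  4  5  6
 C  6  5  5  5  4  4  5  5  5  5
 T  7  6  6  6  5  5  4  5  6  6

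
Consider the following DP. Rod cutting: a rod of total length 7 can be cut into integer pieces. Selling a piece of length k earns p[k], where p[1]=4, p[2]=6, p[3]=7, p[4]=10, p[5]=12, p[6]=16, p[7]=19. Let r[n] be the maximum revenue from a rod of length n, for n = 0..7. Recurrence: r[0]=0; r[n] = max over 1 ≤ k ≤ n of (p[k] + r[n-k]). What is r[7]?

   n    0    1    2    3    4    5    6    7
r[n]    0    4    8   12   16   20   24   28

28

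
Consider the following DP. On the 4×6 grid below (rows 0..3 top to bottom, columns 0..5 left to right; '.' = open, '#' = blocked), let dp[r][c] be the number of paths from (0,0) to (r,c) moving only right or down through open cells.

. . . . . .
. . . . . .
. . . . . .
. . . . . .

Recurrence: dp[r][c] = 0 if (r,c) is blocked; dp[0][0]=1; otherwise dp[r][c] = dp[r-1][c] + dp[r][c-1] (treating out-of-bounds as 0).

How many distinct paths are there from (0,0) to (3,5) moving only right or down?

56

r\c   0   1   2   3   4   5
  0   1   1   1   1   1   1
  1   1   2   3   4   5   6
  2   1   3   6  10  15  21
  3   1   4  10  20  35  56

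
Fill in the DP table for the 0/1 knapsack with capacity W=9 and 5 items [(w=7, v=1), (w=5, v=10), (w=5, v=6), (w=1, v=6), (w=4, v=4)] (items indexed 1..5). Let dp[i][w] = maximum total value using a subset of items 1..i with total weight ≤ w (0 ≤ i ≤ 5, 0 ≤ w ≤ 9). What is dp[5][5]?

i\w   0   1   2   3   4   5   6   7   8   9
  0   0   0   0   0   0   0   0   0   0   0
  1   0   0   0   0   0   0   0   1   1   1
  2   0   0   0   0   0  10  10  10  10  10
  3   0   0   0   0   0  10  10  10  10  10
  4   0   6   6   6   6  10  16  16  16  16
  5   0   6   6   6   6  10  16  16  16  16

10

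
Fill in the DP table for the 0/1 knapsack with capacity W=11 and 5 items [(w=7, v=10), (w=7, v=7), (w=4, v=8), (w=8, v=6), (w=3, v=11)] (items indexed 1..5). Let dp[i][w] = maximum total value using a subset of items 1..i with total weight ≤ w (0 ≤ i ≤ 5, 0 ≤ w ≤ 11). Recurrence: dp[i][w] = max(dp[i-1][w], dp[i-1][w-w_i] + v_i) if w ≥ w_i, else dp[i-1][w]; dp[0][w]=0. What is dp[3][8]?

10

i\w   0   1   2   3   4   5   6   7   8   9  10  11
  0   0   0   0   0   0   0   0   0   0   0   0   0
  1   0   0   0   0   0   0   0  10  10  10  10  10
  2   0   0   0   0   0   0   0  10  10  10  10  10
  3   0   0   0   0   8   8   8  10  10  10  10  18
  4   0   0   0   0   8   8   8  10  10  10  10  18
  5   0   0   0  11  11  11  11  19  19  19  21  21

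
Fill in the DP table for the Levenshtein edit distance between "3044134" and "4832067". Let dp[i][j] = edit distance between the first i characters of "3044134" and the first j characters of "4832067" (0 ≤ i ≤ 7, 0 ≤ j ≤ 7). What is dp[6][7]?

   ''  4  8  3  2  0  6  7
''  0  1  2  3  4  5  6  7
 3  1  1  2  2  3  4  5  6
 0  2  2  2  3  3  3  4  5
 4  3  2  3  3  4  4  4  5
 4  4  3  3  4  4  5  5  5
 1  5  4  4  4  5  5  6  6
 3  6  5  5  4  5  6  6  7
 4  7  6  6  5  5  6  7  7

7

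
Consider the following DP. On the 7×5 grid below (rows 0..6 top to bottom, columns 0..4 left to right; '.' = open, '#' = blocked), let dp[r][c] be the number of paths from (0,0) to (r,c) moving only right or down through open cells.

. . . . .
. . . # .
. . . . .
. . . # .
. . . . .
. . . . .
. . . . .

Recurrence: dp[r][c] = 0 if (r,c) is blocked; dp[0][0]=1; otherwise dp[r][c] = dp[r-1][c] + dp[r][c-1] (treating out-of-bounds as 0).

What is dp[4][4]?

r\c   0   1   2   3   4
  0   1   1   1   1   1
  1   1   2   3   0   1
  2   1   3   6   6   7
  3   1   4  10   0   7
  4   1   5  15  15  22
  5   1   6  21  36  58
  6   1   7  28  64 122

22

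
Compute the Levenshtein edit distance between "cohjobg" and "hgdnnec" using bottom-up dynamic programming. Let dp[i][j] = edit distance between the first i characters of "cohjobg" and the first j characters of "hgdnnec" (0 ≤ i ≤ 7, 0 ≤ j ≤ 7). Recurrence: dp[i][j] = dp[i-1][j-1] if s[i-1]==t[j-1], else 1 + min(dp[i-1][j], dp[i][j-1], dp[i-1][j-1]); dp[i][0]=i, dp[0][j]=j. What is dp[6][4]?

   ''  h  g  d  n  n  e  c
''  0  1  2  3  4  5  6  7
 c  1  1  2  3  4  5  6  6
 o  2  2  2  3  4  5  6  7
 h  3  2  3  3  4  5  6  7
 j  4  3  3  4  4  5  6  7
 o  5  4  4  4  5  5  6  7
 b  6  5  5  5  5  6  6  7
 g  7  6  5  6  6  6  7  7

5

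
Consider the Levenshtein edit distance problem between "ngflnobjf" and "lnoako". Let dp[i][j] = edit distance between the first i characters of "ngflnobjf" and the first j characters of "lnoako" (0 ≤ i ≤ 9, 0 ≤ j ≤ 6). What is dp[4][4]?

4

   ''  l  n  o  a  k  o
''  0  1  2  3  4  5  6
 n  1  1  1  2  3  4  5
 g  2  2  2  2  3  4  5
 f  3  3  3  3  3  4  5
 l  4  3  4  4  4  4  5
 n  5  4  3  4  5  5  5
 o  6  5  4  3  4  5  5
 b  7  6  5  4  4  5  6
 j  8  7  6  5  5  5  6
 f  9  8  7  6  6  6  6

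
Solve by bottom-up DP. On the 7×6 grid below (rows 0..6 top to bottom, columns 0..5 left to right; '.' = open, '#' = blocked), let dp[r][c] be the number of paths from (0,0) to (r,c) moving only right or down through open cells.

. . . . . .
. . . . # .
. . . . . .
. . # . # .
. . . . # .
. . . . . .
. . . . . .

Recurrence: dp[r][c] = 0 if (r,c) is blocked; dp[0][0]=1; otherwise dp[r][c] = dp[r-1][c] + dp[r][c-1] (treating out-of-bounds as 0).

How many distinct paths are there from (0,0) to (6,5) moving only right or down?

r\c   0   1   2   3   4   5
  0   1   1   1   1   1   1
  1   1   2   3   4   0   1
  2   1   3   6  10  10  11
  3   1   4   0  10   0  11
  4   1   5   5  15   0  11
  5   1   6  11  26  26  37
  6   1   7  18  44  70 107

107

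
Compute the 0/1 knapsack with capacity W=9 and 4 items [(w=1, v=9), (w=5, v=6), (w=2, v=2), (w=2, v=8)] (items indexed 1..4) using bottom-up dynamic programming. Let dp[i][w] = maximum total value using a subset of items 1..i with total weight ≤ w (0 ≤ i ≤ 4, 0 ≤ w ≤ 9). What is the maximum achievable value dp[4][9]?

23

i\w   0   1   2   3   4   5   6   7   8   9
  0   0   0   0   0   0   0   0   0   0   0
  1   0   9   9   9   9   9   9   9   9   9
  2   0   9   9   9   9   9  15  15  15  15
  3   0   9   9  11  11  11  15  15  17  17
  4   0   9   9  17  17  19  19  19  23  23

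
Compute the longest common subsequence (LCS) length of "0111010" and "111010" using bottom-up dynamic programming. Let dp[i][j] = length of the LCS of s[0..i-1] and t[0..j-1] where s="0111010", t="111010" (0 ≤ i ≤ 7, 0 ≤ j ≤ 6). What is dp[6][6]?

5

   ''  1  1  1  0  1  0
''  0  0  0  0  0  0  0
 0  0  0  0  0  1  1  1
 1  0  1  1  1  1  2  2
 1  0  1  2  2  2  2  2
 1  0  1  2  3  3  3  3
 0  0  1  2  3  4  4  4
 1  0  1  2  3  4  5  5
 0  0  1  2  3  4  5  6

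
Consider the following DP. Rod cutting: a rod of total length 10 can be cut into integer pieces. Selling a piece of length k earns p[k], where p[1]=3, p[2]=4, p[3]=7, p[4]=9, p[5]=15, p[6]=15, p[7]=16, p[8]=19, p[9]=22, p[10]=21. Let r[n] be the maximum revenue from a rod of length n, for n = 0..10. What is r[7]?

21

   n    0    1    2    3    4    5    6    7    8    9   10
r[n]    0    3    6    9   12   15   18   21   24   27   30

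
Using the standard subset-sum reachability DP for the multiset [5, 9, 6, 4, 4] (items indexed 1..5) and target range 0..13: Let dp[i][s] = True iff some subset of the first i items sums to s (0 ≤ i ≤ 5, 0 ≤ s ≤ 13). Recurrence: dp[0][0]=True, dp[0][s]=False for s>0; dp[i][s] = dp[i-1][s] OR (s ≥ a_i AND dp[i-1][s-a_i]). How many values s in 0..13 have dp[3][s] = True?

5

i\s   0   1   2   3   4   5   6   7   8   9  10  11  12  13
  0   T   F   F   F   F   F   F   F   F   F   F   F   F   F
  1   T   F   F   F   F   T   F   F   F   F   F   F   F   F
  2   T   F   F   F   F   T   F   F   F   T   F   F   F   F
  3   T   F   F   F   F   T   T   F   F   T   F   T   F   F
  4   T   F   F   F   T   T   T   F   F   T   T   T   F   T
  5   T   F   F   F   T   T   T   F   T   T   T   T   F   T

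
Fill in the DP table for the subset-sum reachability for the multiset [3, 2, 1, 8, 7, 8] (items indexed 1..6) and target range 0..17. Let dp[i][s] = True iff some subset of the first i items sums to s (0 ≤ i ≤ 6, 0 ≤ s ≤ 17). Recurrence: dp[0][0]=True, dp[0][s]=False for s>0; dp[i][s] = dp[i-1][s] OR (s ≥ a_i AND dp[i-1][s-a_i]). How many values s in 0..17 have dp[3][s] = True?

7

i\s   0   1   2   3   4   5   6   7   8   9  10  11  12  13  14  15  16  17
  0   T   F   F   F   F   F   F   F   F   F   F   F   F   F   F   F   F   F
  1   T   F   F   T   F   F   F   F   F   F   F   F   F   F   F   F   F   F
  2   T   F   T   T   F   T   F   F   F   F   F   F   F   F   F   F   F   F
  3   T   T   T   T   T   T   T   F   F   F   F   F   F   F   F   F   F   F
  4   T   T   T   T   T   T   T   F   T   T   T   T   T   T   T   F   F   F
  5   T   T   T   T   T   T   T   T   T   T   T   T   T   T   T   T   T   T
  6   T   T   T   T   T   T   T   T   T   T   T   T   T   T   T   T   T   T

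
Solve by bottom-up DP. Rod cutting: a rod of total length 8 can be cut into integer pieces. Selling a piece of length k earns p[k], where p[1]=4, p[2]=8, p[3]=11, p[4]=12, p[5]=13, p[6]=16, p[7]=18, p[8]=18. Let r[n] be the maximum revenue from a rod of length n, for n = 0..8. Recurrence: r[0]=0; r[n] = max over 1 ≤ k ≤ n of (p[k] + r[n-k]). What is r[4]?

16

   n    0    1    2    3    4    5    6    7    8
r[n]    0    4    8   12   16   20   24   28   32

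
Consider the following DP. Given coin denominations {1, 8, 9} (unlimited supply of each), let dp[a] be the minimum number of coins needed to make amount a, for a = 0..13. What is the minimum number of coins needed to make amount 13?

5

 a  0  1  2  3  4  5  6  7  8  9 10 11 12 13
dp  0  1  2  3  4  5  6  7  1  1  2  3  4  5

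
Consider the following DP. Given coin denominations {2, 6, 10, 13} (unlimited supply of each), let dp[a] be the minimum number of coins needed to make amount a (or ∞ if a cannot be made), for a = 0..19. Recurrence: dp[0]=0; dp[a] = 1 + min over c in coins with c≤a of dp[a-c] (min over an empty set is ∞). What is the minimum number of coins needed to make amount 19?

2

 a  0  1  2  3  4  5  6  7  8  9 10 11 12 13 14 15 16 17 18 19
dp  0  -  1  -  2  -  1  -  2  -  1  -  2  1  3  2  2  3  3  2
(- denotes ∞ / unreachable)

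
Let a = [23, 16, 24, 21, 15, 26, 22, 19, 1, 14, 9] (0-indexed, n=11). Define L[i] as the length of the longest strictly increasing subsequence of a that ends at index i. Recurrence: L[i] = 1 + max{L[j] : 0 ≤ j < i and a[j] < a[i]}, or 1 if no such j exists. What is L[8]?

   i    0    1    2    3    4    5    6    7    8    9   10
a[i]   23   16   24   21   15   26   22   19    1   14    9
L[i]    1    1    2    2    1    3    3    2    1    2    2

1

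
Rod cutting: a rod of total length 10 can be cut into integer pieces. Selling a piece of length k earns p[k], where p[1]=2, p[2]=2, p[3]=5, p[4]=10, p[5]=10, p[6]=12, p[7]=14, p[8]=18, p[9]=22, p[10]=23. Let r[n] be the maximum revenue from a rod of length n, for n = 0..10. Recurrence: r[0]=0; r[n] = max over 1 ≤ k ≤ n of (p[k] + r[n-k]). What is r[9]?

22

   n    0    1    2    3    4    5    6    7    8    9   10
r[n]    0    2    4    6   10   12   14   16   20   22   24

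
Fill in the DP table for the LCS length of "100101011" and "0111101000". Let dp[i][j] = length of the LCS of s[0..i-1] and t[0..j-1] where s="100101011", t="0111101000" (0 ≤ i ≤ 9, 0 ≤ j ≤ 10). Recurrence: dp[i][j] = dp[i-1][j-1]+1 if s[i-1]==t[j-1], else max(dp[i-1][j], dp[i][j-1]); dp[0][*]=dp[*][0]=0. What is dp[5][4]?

2

   ''  0  1  1  1  1  0  1  0  0  0
''  0  0  0  0  0  0  0  0  0  0  0
 1  0  0  1  1  1  1  1  1  1  1  1
 0  0  1  1  1  1  1  2  2  2  2  2
 0  0  1  1  1  1  1  2  2  3  3  3
 1  0  1  2  2  2  2  2  3  3  3  3
 0  0  1  2  2  2  2  3  3  4  4  4
 1  0  1  2  3  3  3  3  4  4  4  4
 0  0  1  2  3  3  3  4  4  5  5  5
 1  0  1  2  3  4  4  4  5  5  5  5
 1  0  1  2  3  4  5  5  5  5  5  5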